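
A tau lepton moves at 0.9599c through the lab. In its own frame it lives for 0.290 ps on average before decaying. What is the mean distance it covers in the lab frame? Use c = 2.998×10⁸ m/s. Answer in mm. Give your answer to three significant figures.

Lorentz factor: γ = (1 − 0.92140801)^(−1/2) = 3.5671.
Lab-frame lifetime: Δt = γτ = 3.5671 × 0.290 ps = 1.0345 ps.
Distance: d = vΔt = 0.9599 × 2.998×10⁸ m/s × 1.0345×10^-12 s = 2.98×10^-4 m = 0.298 mm.

0.298 mm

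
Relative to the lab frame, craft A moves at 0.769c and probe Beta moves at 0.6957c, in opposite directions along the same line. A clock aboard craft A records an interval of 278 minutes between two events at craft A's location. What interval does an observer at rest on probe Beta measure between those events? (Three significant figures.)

929 minutes

Speed of craft A in probe Beta's frame: u = (v_A + v_B)/(1 + v_A v_B/c²) = (0.769 + 0.6957)/(1 + 0.769×0.6957) = 1.4647/1.5349933 = 0.95421; |u| = 0.95421c.
At |u| = 0.95421c, γ = (1 − 0.910517)^(−1/2) = 3.3429.
Craft A's interval is proper; time dilation gives Δt_B = γΔτ = 3.3429 × 278 minutes = 929 minutes.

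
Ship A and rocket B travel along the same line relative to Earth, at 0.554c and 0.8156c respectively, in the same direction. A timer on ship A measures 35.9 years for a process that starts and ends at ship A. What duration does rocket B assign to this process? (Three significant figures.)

40.9 years

Transform ship A's velocity into rocket B's frame: (0.554 − 0.8156)/(1 − 0.554·0.8156) = −0.2616/0.5481576, so the relative speed is 0.47724c.
At |u| = 0.47724c, γ = (1 − 0.227758)^(−1/2) = 1.138.
The clock on ship A records proper time, so rocket B measures Δt = γΔτ = 1.138 × 35.9 = 40.9 years.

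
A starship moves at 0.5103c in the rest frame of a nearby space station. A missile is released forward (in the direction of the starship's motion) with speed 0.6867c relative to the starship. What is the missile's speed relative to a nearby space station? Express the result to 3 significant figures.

0.886c

In units of c, u = (u' + v)/(1 + u'v) with u' = 0.6867 and v = 0.5103.
Numerator: 0.6867 + 0.5103 = 1.197. Denominator: 1 + (0.6867)(0.5103) = 1.35042301.
u = 1.197/1.35042301 = 0.88639, so the speed is 0.886c.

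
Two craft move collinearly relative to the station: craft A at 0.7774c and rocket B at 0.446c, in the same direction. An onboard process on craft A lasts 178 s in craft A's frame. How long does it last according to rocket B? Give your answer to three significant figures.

The velocity of craft A relative to rocket B is (0.7774 − 0.446)c / (1 − 0.7774×0.446) = 0.50729c; relative speed 0.50729c.
γ for this relative speed: γ = 1/√(1 − 0.257343) = 1.1604.
The clock on craft A records proper time, so rocket B measures Δt = γΔτ = 1.1604 × 178 = 207 s.

207 s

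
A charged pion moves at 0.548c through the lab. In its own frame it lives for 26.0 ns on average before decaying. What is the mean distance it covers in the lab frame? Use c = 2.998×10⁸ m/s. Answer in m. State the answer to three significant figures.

5.11 m

With β = 0.548, γ = 1/√(1 − 0.548²) = 1/√0.699696 = 1.1955.
Lab-frame lifetime: Δt = γτ = 1.1955 × 26.0 ns = 31.083 ns.
Distance: d = vΔt = 0.548 × 2.998×10⁸ m/s × 3.1083×10^-8 s = 5.11 m.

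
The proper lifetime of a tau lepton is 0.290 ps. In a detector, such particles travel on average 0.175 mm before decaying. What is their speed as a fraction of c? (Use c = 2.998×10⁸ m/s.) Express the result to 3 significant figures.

0.896c

Let x = d/(cτ) = 1.750×10^-4 m / (2.998×10⁸ m/s × 2.900×10^-13 s) = 2.0128. Since d = βγcτ, x = βγ = β/√(1−β²).
Solving: β² = x²/(1+x²) = 4.05136/5.05136 = 0.802034, so β = 0.896.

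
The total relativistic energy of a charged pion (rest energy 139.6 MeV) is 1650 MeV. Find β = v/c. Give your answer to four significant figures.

0.9964

Total energy E = γmc² gives γ = 1650/139.6 = 11.819.
Hence β = √(1 − 1/γ²) = √(1 − 0.00715877) = √0.99284123 = 0.9964.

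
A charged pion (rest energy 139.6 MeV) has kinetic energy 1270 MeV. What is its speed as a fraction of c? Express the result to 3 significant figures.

K = (γ−1)mc², so γ = 1 + 1270/139.6 = 10.097.
Then v/c = √(1 − γ⁻²) = √(1 − 0.00980879) = √0.99019121 = 0.995.

0.995c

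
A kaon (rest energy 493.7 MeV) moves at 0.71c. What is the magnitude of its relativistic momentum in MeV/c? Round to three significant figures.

498 MeV/c

Lorentz factor: γ = (1 − 0.5041)^(−1/2) = 1.42.
Momentum: p = γβ·mc = 1.42 × 0.71 × 493.7 MeV/c = 498 MeV/c.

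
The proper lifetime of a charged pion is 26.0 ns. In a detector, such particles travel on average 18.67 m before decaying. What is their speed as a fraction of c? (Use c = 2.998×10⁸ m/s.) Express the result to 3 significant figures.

Lab distance = (lab lifetime)·v = γτ·βc, so βγ = d/(cτ) = 18.67/(2.998×10⁸ × 2.600×10^-8) = 2.3952.
With βγ = 2.3952: γ² = 1 + (βγ)² = 6.73698, and β = (βγ)/γ = 2.3952/2.59557 = 0.923.

0.923c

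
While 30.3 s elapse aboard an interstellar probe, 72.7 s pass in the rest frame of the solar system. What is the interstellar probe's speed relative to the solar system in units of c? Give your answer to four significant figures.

γ = Δt/Δτ = 72.7/30.3 = 2.3993.
β = √(1 − 1/γ²) = √(1 − 0.173712) = √0.826288 = 0.9090.

0.9090c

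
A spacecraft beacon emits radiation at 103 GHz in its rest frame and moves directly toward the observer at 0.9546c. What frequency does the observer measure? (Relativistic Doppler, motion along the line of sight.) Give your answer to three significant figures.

Relativistic Doppler (source moving toward): f_obs = f_src · √((1+β)/(1−β)).
With β = 0.9546: factor = √(1.9546/0.0454) = 6.5615.
f_obs = 103 × 6.5615 = 676 GHz.

676 GHz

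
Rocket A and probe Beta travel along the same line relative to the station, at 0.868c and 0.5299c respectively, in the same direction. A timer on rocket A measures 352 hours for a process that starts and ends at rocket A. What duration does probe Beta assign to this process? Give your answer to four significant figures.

451.4 hours

The velocity of rocket A relative to probe Beta is (0.868 − 0.5299)c / (1 − 0.868×0.5299) = 0.62606c; relative speed 0.62606c.
γ for this relative speed: γ = 1/√(1 − 0.391951) = 1.2824.
The clock on rocket A records proper time, so probe Beta measures Δt = γΔτ = 1.2824 × 352 = 451.4 hours.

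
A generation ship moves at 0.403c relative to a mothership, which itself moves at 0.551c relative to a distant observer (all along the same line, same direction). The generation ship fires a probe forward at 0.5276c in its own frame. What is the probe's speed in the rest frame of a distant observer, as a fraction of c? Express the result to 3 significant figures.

0.927c

Apply u = (u'+v)/(1+u'v) twice. Probe in the mothership frame: (0.5276+0.403)/(1+0.5276·0.403) = 0.9306/1.2126228 = 0.76743c.
That velocity, transformed to the rest frame of a distant observer: (0.76743+0.551)/(1+0.76743·0.551) = 1.31843/1.42285393 = 0.92661c.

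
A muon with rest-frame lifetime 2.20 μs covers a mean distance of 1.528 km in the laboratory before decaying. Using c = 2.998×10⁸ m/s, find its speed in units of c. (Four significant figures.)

d = βγcτ ⇒ βγ = d/(cτ) = 1528 m / (659.56 m) = 2.3167.
β = (βγ)/√(1+(βγ)²) = 2.3167/√6.3671 = 0.9181.

0.9181c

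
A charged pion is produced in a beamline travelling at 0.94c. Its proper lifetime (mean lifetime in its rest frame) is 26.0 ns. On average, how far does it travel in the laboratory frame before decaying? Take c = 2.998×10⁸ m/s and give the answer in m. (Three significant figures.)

Lorentz factor: γ = (1 − 0.8836)^(−1/2) = 2.9311.
Lab-frame lifetime: Δt = γτ = 2.9311 × 26.0 ns = 76.209 ns.
Distance: d = vΔt = 0.94 × 2.998×10⁸ m/s × 7.6209×10^-8 s = 21.5 m.

21.5 m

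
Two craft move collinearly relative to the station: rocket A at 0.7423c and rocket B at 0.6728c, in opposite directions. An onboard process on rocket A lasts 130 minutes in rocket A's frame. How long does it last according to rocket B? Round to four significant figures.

393.2 minutes

The velocity of rocket A relative to rocket B is (0.7423 + 0.6728)c / (1 + 0.7423×0.6728) = 0.94377c; relative speed 0.94377c.
γ for this relative speed: γ = 1/√(1 − 0.890702) = 3.0248.
The clock on rocket A records proper time, so rocket B measures Δt = γΔτ = 3.0248 × 130 = 393.2 minutes.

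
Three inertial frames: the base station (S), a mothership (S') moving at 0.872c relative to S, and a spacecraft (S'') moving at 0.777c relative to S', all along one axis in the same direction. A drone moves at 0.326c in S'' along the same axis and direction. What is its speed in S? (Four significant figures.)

0.9913c

Compose velocities in two stages. Stage 1 (into S'): u₁ = (0.326+0.777)/(1+0.326×0.777) = 0.88008.
Stage 2 (into S): u = (0.88008+0.872)/(1+0.88008×0.872) = 0.99132, so the speed is 0.9913c.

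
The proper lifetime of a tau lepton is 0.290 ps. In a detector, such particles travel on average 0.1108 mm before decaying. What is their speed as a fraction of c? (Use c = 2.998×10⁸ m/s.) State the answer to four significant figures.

0.7867c

Lab distance = (lab lifetime)·v = γτ·βc, so βγ = d/(cτ) = 1.108×10^-4/(2.998×10⁸ × 2.900×10^-13) = 1.2744.
With βγ = 1.2744: γ² = 1 + (βγ)² = 2.6241, and β = (βγ)/γ = 1.2744/1.61991 = 0.7867.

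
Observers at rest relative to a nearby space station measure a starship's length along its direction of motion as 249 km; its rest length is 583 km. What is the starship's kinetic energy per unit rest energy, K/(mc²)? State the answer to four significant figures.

1.341

γ = L₀/L = 583/249 = 2.34137.
Since K = (γ−1)mc², K/(mc²) = 2.34137 − 1 = 1.341.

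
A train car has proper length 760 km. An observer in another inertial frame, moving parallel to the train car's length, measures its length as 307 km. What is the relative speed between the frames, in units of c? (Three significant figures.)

0.915c

Length contraction gives γ = L₀/L = 760/307 = 2.4756.
β = √(1 − 1/γ²) = √0.83683 = 0.915.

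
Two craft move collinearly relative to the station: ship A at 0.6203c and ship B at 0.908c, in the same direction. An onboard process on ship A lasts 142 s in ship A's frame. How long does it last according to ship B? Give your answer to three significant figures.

189 s

Transform ship A's velocity into ship B's frame: (0.6203 − 0.908)/(1 − 0.6203·0.908) = −0.2877/0.4367676, so the relative speed is 0.6587c.
γ for this relative speed: γ = 1/√(1 − 0.433886) = 1.3291.
The clock on ship A records proper time, so ship B measures Δt = γΔτ = 1.3291 × 142 = 189 s.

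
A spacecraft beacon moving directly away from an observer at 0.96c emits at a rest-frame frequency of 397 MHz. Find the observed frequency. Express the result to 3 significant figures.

56.7 MHz

Relativistic Doppler (source moving away): f_obs = f_src · √((1−β)/(1+β)).
With β = 0.96: factor = √(0.04/1.96) = 0.14286.
f_obs = 397 × 0.14286 = 56.7 MHz.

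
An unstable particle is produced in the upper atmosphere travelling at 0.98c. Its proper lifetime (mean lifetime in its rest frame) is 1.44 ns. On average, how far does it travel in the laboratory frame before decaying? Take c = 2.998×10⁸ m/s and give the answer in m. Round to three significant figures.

2.13 m

β² = 0.9604, so γ = 1/√0.0396 = 5.0252.
Lab-frame lifetime: Δt = γτ = 5.0252 × 1.44 ns = 7.2363 ns.
Distance: d = vΔt = 0.98 × 2.998×10⁸ m/s × 7.2363×10^-9 s = 2.13 m.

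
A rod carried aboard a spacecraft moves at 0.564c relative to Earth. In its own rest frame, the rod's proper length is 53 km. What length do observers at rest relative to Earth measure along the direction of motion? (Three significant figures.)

43.8 km

With β = 0.564, γ = 1/√(1 − 0.564²) = 1/√0.681904 = 1.211.
Length contraction: L = L₀/γ = 53/1.211 = 43.8 km.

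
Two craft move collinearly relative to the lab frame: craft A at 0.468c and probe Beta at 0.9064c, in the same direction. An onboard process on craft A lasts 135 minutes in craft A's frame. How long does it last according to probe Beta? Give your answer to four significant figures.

Speed of craft A in probe Beta's frame: u = (v_A − v_B)/(1 − v_A v_B/c²) = (0.468 − 0.9064)/(1 − 0.468×0.9064) = −0.4384/0.5758048 = −0.76137; |u| = 0.76137c.
At |u| = 0.76137c, γ = (1 − 0.579684)^(−1/2) = 1.5425.
The clock on craft A records proper time, so probe Beta measures Δt = γΔτ = 1.5425 × 135 = 208.2 minutes.

208.2 minutes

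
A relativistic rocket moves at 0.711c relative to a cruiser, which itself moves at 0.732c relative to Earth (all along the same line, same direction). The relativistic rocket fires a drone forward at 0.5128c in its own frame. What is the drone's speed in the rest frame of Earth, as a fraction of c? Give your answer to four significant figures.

0.9833c

Apply u = (u'+v)/(1+u'v) twice. Drone in the cruiser frame: (0.5128+0.711)/(1+0.5128·0.711) = 1.2238/1.3646008 = 0.89682c.
That velocity, transformed to the rest frame of Earth: (0.89682+0.732)/(1+0.89682·0.732) = 1.62882/1.65647224 = 0.98331c.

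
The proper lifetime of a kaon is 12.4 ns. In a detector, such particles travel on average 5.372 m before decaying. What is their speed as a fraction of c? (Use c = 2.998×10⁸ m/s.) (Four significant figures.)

0.8223c

Let x = d/(cτ) = 5.372 m / (2.998×10⁸ m/s × 1.240×10^-8 s) = 1.445. Since d = βγcτ, x = βγ = β/√(1−β²).
Solving: β² = x²/(1+x²) = 2.08803/3.08803 = 0.676169, so β = 0.8223.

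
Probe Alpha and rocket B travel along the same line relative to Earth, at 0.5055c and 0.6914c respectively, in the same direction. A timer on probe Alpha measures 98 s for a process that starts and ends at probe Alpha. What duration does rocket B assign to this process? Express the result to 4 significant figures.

Speed of probe Alpha in rocket B's frame: u = (v_A − v_B)/(1 − v_A v_B/c²) = (0.5055 − 0.6914)/(1 − 0.5055×0.6914) = −0.1859/0.6504973 = −0.28578; |u| = 0.28578c.
At |u| = 0.28578c, γ = (1 − 0.0816702)^(−1/2) = 1.0435.
Probe Alpha's interval is proper; time dilation gives Δt_B = γΔτ = 1.0435 × 98 s = 102.3 s.

102.3 s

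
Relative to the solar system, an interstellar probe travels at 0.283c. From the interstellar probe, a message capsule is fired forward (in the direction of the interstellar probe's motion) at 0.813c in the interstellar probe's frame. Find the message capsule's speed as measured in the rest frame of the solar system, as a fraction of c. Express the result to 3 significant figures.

0.891c

Relativistic velocity addition: u = (u' + v)/(1 + u'v/c²), with u' = 0.813c and v = 0.283c.
Numerator: 0.813 + 0.283 = 1.096. Denominator: 1 + (0.813)(0.283) = 1.230079.
u = 1.096/1.230079 = 0.891, so the speed is 0.891c.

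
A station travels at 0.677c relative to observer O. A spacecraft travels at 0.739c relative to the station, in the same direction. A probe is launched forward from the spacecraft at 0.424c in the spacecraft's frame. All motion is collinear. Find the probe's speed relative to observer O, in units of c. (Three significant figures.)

Apply u = (u'+v)/(1+u'v) twice. Probe in the station frame: (0.424+0.739)/(1+0.424·0.739) = 1.163/1.313336 = 0.88553c.
That velocity, transformed to the rest frame of observer O: (0.88553+0.677)/(1+0.88553·0.677) = 1.56253/1.59950381 = 0.97688c.

0.977c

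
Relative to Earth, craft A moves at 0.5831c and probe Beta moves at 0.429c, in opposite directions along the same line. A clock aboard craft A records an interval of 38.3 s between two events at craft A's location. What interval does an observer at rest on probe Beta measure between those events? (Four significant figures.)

Transform craft A's velocity into probe Beta's frame: (0.5831 + 0.429)/(1 + 0.5831·0.429) = 1.0121/1.2501499, so the relative speed is 0.80958c.
γ for this relative speed: γ = 1/√(1 − 0.65542) = 1.7036.
Craft A's interval is proper; time dilation gives Δt_B = γΔτ = 1.7036 × 38.3 s = 65.25 s.

65.25 s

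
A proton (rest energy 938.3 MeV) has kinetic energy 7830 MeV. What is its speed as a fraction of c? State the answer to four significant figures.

γ = 1 + K/(mc²) = 1 + 7830/938.3 = 9.3449.
β = √(1 − 1/γ²) = √(1 − 0.0114512) = √0.9885488 = 0.9943.

0.9943c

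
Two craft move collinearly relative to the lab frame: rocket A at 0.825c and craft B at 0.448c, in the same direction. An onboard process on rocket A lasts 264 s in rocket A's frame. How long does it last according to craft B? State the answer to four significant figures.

The velocity of rocket A relative to craft B is (0.825 − 0.448)c / (1 − 0.825×0.448) = 0.59803c; relative speed 0.59803c.
γ for this relative speed: γ = 1/√(1 − 0.35764) = 1.2477.
Rocket A's interval is proper; time dilation gives Δt_B = γΔτ = 1.2477 × 264 s = 329.4 s.

329.4 s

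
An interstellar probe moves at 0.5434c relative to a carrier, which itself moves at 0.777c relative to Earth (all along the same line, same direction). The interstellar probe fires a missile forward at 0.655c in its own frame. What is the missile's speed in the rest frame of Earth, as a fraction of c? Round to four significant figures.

0.9846c

Compose velocities in two stages. Stage 1 (into S'): u₁ = (0.655+0.5434)/(1+0.655×0.5434) = 0.88382.
Stage 2 (into S): u = (0.88382+0.777)/(1+0.88382×0.777) = 0.98464, so the speed is 0.9846c.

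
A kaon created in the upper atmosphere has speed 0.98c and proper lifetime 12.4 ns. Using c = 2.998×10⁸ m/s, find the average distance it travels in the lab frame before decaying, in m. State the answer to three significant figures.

Lorentz factor: γ = (1 − 0.9604)^(−1/2) = 5.0252.
Lab-frame lifetime: Δt = γτ = 5.0252 × 12.4 ns = 62.312 ns.
Distance: d = vΔt = 0.98 × 2.998×10⁸ m/s × 6.2312×10^-8 s = 18.3 m.

18.3 m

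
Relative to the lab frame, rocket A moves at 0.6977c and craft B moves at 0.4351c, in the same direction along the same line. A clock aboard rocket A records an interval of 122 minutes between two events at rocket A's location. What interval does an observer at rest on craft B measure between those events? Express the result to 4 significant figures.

Speed of rocket A in craft B's frame: u = (v_A − v_B)/(1 − v_A v_B/c²) = (0.6977 − 0.4351)/(1 − 0.6977×0.4351) = 0.2626/0.69643073 = 0.37707; |u| = 0.37707c.
γ for this relative speed: γ = 1/√(1 − 0.142182) = 1.0797.
Rocket A's interval is proper; time dilation gives Δt_B = γΔτ = 1.0797 × 122 minutes = 131.7 minutes.

131.7 minutes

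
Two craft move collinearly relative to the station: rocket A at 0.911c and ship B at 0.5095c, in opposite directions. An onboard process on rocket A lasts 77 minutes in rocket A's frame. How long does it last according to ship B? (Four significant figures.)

317.7 minutes

Transform rocket A's velocity into ship B's frame: (0.911 + 0.5095)/(1 + 0.911·0.5095) = 1.4205/1.4641545, so the relative speed is 0.97018c.
γ for this relative speed: γ = 1/√(1 − 0.941249) = 4.1256.
The clock on rocket A records proper time, so ship B measures Δt = γΔτ = 4.1256 × 77 = 317.7 minutes.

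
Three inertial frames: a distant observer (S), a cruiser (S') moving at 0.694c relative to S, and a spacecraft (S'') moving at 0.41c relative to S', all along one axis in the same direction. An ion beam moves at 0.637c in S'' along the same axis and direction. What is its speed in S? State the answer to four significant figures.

0.9670c

Compose velocities in two stages. Stage 1 (into S'): u₁ = (0.637+0.41)/(1+0.637×0.41) = 0.83018.
Stage 2 (into S): u = (0.83018+0.694)/(1+0.83018×0.694) = 0.96703, so the speed is 0.9670c.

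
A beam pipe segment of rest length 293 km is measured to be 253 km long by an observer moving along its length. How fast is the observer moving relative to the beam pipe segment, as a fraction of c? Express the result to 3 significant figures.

0.504c

Length contraction gives γ = L₀/L = 293/253 = 1.1581.
β = √(1 − 1/γ²) = √0.254397 = 0.504.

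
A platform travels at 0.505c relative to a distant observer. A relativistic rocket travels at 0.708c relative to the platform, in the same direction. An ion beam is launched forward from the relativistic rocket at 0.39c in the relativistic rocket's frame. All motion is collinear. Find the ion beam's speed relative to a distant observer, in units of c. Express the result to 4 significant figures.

Apply u = (u'+v)/(1+u'v) twice. Ion beam in the platform frame: (0.39+0.708)/(1+0.39·0.708) = 1.098/1.27612 = 0.86042c.
That velocity, transformed to the rest frame of a distant observer: (0.86042+0.505)/(1+0.86042·0.505) = 1.36542/1.4345121 = 0.95184c.

0.9518c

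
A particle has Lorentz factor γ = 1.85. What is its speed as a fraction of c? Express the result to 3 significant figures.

0.841c

β = √(1 − 1/γ²) = √(1 − 1/3.4225) = √0.707816 = 0.841.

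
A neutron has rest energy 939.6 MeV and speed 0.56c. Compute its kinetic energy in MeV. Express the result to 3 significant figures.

With β = 0.56, γ = 1/√(1 − 0.56²) = 1/√0.6864 = 1.20701.
Kinetic energy: K = (γ − 1)mc² = (1.20701 − 1) × 939.6 MeV = 0.20701 × 939.6 = 195 MeV.

195 MeV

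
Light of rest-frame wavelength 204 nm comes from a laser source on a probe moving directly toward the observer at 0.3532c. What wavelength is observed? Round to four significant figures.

Relativistic Doppler for wavelength: λ_obs = λ_src · √((1−β)/(1+β)).
With β = 0.3532: factor = √(0.6468/1.3532) = 0.69136.
λ_obs = 204 × 0.69136 = 141.0 nm.

141.0 nm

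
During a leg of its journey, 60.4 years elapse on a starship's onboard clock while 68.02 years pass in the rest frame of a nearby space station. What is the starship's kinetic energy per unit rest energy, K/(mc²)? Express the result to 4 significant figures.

0.1262

γ = Δt/Δτ = 68.02/60.4 = 1.12616.
Since K = (γ−1)mc², K/(mc²) = 1.12616 − 1 = 0.1262.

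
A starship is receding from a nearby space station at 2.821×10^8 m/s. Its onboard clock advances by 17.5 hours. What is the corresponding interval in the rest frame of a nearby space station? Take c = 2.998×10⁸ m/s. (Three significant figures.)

51.7 hours

β = v/c = (2.821×10^8 m/s)/(2.998×10⁸ m/s) = 0.940961.
γ = 1/√(1 − β²) = 1/√(1 − 0.8854076) = 1/√0.1145924 = 1/0.338515 = 2.9541.
Time dilation: Δt = γ·Δτ = 2.9541 × 17.5 = 51.7 hours.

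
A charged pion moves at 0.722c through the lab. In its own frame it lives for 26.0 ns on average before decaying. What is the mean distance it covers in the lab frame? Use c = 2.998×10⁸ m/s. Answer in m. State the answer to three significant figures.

8.13 m

γ = 1/√(1 − β²) = 1/√(1 − 0.521284) = 1/√0.478716 = 1/0.691893 = 1.4453.
Lab-frame lifetime: Δt = γτ = 1.4453 × 26.0 ns = 37.578 ns.
Distance: d = vΔt = 0.722 × 2.998×10⁸ m/s × 3.7578×10^-8 s = 8.13 m.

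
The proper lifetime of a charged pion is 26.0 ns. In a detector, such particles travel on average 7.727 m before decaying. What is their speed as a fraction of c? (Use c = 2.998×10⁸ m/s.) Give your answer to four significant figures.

0.7040c

d = βγcτ ⇒ βγ = d/(cτ) = 7.727 m / (7.7948 m) = 0.9913.
β = (βγ)/√(1+(βγ)²) = 0.9913/√1.982676 = 0.7040.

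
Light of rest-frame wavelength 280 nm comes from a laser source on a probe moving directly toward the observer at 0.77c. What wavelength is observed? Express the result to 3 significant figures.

Relativistic Doppler for wavelength: λ_obs = λ_src · √((1−β)/(1+β)).
With β = 0.77: factor = √(0.23/1.77) = 0.36048.
λ_obs = 280 × 0.36048 = 101 nm.

101 nm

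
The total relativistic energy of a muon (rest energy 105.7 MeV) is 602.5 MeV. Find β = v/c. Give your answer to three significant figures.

Total energy E = γmc² gives γ = 602.5/105.7 = 5.7001.
Hence β = √(1 − 1/γ²) = √(1 − 0.0307776) = √0.9692224 = 0.984.

0.984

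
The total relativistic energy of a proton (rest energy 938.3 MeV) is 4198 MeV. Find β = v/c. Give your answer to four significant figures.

0.9747

γ = E/(mc²) = 4198/938.3 = 4.474.
β = √(1 − 1/γ²) = √(1 − 0.0499583) = √0.9500417 = 0.9747.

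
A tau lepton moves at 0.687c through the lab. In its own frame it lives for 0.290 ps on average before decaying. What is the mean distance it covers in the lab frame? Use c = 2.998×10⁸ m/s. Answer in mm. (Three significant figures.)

Lorentz factor: γ = (1 − 0.471969)^(−1/2) = 1.3762.
Lab-frame lifetime: Δt = γτ = 1.3762 × 0.290 ps = 0.3991 ps.
Distance: d = vΔt = 0.687 × 2.998×10⁸ m/s × 3.9910×10^-13 s = 8.22×10^-5 m = 0.0822 mm.

0.0822 mm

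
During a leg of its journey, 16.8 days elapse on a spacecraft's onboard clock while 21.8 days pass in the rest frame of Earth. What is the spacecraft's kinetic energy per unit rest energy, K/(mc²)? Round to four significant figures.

0.2976

From Δt = γΔτ: γ = 21.8/16.8 = 1.29762.
Since K = (γ−1)mc², K/(mc²) = 1.29762 − 1 = 0.2976.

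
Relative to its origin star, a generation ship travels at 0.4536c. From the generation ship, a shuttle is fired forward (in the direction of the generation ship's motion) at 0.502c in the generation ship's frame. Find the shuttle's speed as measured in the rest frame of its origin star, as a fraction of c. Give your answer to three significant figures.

0.778c

Relativistic velocity addition: u = (u' + v)/(1 + u'v/c²), with u' = 0.502c and v = 0.4536c.
Numerator: 0.502 + 0.4536 = 0.9556. Denominator: 1 + (0.502)(0.4536) = 1.2277072.
u = 0.9556/1.2277072 = 0.77836, so the speed is 0.778c.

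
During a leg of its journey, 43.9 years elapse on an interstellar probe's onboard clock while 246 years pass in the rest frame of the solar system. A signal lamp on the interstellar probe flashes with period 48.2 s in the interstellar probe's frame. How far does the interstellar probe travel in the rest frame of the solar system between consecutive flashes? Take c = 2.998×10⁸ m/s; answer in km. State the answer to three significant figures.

γ = Δt/Δτ = 246/43.9 = 5.60364.
β = √(1 − 1/γ²) = 0.98395. Lab-frame period = γτ = 5.60364×48.2 s = 270.1 s. Distance = βc × γτ = 0.98395 × 2.998×10⁸ m/s × 270.1 s = 7.9676×10^10 m = 7.97×10^7 km.

7.97×10^7 km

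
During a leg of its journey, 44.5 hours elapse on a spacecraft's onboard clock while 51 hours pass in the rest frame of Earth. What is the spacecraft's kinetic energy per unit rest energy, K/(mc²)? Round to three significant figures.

0.146

From Δt = γΔτ: γ = 51/44.5 = 1.14607.
Since K = (γ−1)mc², K/(mc²) = 1.14607 − 1 = 0.146.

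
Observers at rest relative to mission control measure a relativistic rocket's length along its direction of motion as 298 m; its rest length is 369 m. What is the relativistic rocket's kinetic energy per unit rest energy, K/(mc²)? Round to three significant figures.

0.238

γ = L₀/L = 369/298 = 1.23826.
Since K = (γ−1)mc², K/(mc²) = 1.23826 − 1 = 0.238.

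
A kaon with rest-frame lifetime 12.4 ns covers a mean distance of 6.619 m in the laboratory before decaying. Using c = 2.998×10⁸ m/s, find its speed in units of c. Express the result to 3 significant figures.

Let x = d/(cτ) = 6.619 m / (2.998×10⁸ m/s × 1.240×10^-8 s) = 1.7805. Since d = βγcτ, x = βγ = β/√(1−β²).
Solving: β² = x²/(1+x²) = 3.17018/4.17018 = 0.760202, so β = 0.872.

0.872c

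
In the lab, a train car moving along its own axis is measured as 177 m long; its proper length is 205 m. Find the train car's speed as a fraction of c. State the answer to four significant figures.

Length contraction gives γ = L₀/L = 205/177 = 1.1582.
β = √(1 − 1/γ²) = √0.254525 = 0.5045.

0.5045c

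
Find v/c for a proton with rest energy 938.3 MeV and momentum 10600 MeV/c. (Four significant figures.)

0.9961

βγ = pc/(mc²) = 10600/938.3 = 11.297.
Since γ² = 1 + (βγ)² = 128.622, γ = √128.622 = 11.3412, and β = (βγ)/γ = 11.297/11.3412 = 0.9961.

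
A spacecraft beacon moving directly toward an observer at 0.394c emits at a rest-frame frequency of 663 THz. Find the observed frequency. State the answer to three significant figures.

1010 THz

Relativistic Doppler (source moving toward): f_obs = f_src · √((1+β)/(1−β)).
With β = 0.394: factor = √(1.394/0.606) = 1.5167.
f_obs = 663 × 1.5167 = 1010 THz.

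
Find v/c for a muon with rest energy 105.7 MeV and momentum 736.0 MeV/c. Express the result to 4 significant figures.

0.9898

βγ = pc/(mc²) = 736.0/105.7 = 6.9631.
Since γ² = 1 + (βγ)² = 49.4848, γ = √49.4848 = 7.03454, and β = (βγ)/γ = 6.9631/7.03454 = 0.9898.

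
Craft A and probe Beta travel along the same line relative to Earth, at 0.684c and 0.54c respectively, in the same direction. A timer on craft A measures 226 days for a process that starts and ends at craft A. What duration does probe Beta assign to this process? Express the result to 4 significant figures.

The velocity of craft A relative to probe Beta is (0.684 − 0.54)c / (1 − 0.684×0.54) = 0.22834c; relative speed 0.22834c.
γ for this relative speed: γ = 1/√(1 − 0.0521392) = 1.0271.
Craft A's interval is proper; time dilation gives Δt_B = γΔτ = 1.0271 × 226 days = 232.1 days.

232.1 days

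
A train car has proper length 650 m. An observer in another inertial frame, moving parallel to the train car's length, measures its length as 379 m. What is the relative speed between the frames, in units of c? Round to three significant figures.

Length contraction gives γ = L₀/L = 650/379 = 1.715.
β = √(1 − 1/γ²) = √0.660006 = 0.812.

0.812c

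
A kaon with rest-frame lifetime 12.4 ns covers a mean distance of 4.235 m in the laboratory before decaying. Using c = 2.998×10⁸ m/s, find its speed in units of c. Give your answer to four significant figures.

d = βγcτ ⇒ βγ = d/(cτ) = 4.235 m / (3.71752 m) = 1.1392.
β = (βγ)/√(1+(βγ)²) = 1.1392/√2.29778 = 0.7515.

0.7515c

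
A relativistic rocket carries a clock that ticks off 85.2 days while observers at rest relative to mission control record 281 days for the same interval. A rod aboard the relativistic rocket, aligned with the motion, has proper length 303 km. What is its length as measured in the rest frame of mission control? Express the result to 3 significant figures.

From Δt = γΔτ: γ = 281/85.2 = 3.29812.
The rod contracts by the same γ: 303 km / 3.29812 = 91.9 km.

91.9 km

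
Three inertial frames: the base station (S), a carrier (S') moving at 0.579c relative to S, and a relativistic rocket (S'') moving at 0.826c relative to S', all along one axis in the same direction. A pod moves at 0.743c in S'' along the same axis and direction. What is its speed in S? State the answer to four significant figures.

0.9925c

Apply u = (u'+v)/(1+u'v) twice. Pod in the carrier frame: (0.743+0.826)/(1+0.743·0.826) = 1.569/1.613718 = 0.97229c.
That velocity, transformed to the rest frame of the base station: (0.97229+0.579)/(1+0.97229·0.579) = 1.55129/1.56295591 = 0.99254c.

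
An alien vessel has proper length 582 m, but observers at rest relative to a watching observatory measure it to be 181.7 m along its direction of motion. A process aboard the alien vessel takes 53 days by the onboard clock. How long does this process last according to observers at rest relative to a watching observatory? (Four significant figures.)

Length contraction gives γ = L₀/L = 582/181.7 = 3.20308.
Δt = γΔτ = 3.20308 × 53 = 169.8 days.

169.8 days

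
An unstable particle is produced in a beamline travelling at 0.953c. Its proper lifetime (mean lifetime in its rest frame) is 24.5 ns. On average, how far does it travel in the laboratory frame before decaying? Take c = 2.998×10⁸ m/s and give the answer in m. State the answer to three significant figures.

23.1 m

γ = 1/√(1 − β²) = 1/√(1 − 0.908209) = 1/√0.091791 = 1/0.30297 = 3.3007.
Lab-frame lifetime: Δt = γτ = 3.3007 × 24.5 ns = 80.867 ns.
Distance: d = vΔt = 0.953 × 2.998×10⁸ m/s × 8.0867×10^-8 s = 23.1 m.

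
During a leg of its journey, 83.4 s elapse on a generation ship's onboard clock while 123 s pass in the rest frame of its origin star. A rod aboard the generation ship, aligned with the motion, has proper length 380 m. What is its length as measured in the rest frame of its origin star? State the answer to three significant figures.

258 m

γ = Δt/Δτ = 123/83.4 = 1.47482.
The rod contracts by the same γ: 380 m / 1.47482 = 258 m.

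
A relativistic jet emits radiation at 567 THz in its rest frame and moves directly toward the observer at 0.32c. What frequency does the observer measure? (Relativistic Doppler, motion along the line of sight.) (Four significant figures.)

790.0 THz

Relativistic Doppler (source moving toward): f_obs = f_src · √((1+β)/(1−β)).
With β = 0.32: factor = √(1.32/0.68) = 1.3933.
f_obs = 567 × 1.3933 = 790.0 THz.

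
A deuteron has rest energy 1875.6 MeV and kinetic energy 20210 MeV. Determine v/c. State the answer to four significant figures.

0.9964

K = (γ−1)mc², so γ = 1 + 20210/1875.6 = 11.775.
Then v/c = √(1 − γ⁻²) = √(1 − 0.00721237) = √0.99278763 = 0.9964.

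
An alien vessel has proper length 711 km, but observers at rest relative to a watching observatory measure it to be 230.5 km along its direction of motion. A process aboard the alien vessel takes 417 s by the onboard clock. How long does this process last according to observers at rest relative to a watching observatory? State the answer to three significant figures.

1290 s

From L = L₀/γ: γ = 711/230.5 = 3.0846.
Δt = γΔτ = 3.0846 × 417 = 1290 s.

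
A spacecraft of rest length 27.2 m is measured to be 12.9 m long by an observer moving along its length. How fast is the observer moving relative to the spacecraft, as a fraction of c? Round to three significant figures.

Length contraction gives γ = L₀/L = 27.2/12.9 = 2.1085.
β = √(1 − 1/γ²) = √0.775067 = 0.880.

0.880c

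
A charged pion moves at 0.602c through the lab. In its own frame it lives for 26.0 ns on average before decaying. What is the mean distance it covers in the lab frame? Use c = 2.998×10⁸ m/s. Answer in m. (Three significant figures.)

5.88 m

γ = 1/√(1 − β²) = 1/√(1 − 0.362404) = 1/√0.637596 = 1/0.798496 = 1.2524.
Lab-frame lifetime: Δt = γτ = 1.2524 × 26.0 ns = 32.562 ns.
Distance: d = vΔt = 0.602 × 2.998×10⁸ m/s × 3.2562×10^-8 s = 5.88 m.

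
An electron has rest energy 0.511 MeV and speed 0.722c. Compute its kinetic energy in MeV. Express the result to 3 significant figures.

Lorentz factor: γ = (1 − 0.521284)^(−1/2) = 1.44531.
Kinetic energy: K = (γ − 1)mc² = (1.44531 − 1) × 0.511 MeV = 0.44531 × 0.511 = 0.228 MeV.

0.228 MeV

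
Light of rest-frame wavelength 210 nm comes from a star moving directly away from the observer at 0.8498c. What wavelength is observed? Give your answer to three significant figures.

737 nm

Relativistic Doppler for wavelength: λ_obs = λ_src · √((1+β)/(1−β)).
With β = 0.8498: factor = √(1.8498/0.1502) = 3.5094.
λ_obs = 210 × 3.5094 = 737 nm.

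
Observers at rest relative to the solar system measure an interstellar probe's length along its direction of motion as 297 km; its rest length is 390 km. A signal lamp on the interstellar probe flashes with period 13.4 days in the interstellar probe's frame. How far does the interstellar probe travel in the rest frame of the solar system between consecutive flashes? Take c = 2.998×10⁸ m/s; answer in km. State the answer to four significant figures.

2.954×10^11 km

γ = L₀/L = 390/297 = 1.31313.
β = √(1 − 1/γ²) = 0.64812. Lab-frame period = γτ = 1.31313×13.4 days = 17.596 days. Distance = βc × γτ = 0.64812 × 2.998×10⁸ m/s × 1520294.4 s = 2.9540×10^14 m = 2.954×10^11 km.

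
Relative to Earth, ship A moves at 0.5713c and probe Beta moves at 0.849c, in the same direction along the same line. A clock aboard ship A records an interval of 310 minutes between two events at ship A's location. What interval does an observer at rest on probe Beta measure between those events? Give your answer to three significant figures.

368 minutes

Speed of ship A in probe Beta's frame: u = (v_A − v_B)/(1 − v_A v_B/c²) = (0.5713 − 0.849)/(1 − 0.5713×0.849) = −0.2777/0.5149663 = −0.53926; |u| = 0.53926c.
At |u| = 0.53926c, γ = (1 − 0.290801)^(−1/2) = 1.1875.
Ship A's interval is proper; time dilation gives Δt_B = γΔτ = 1.1875 × 310 minutes = 368 minutes.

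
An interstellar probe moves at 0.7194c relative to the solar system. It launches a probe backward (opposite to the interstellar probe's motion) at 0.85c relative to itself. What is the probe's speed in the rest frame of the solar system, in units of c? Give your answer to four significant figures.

Relativistic velocity addition: u = (u' + v)/(1 + u'v/c²), with u' = −0.85c and v = 0.7194c.
Numerator: −0.85 + 0.7194 = −0.1306. Denominator: 1 + (−0.85)(0.7194) = 0.38851.
u = −0.1306/0.38851 = −0.33616, so the speed is 0.3362c.

0.3362c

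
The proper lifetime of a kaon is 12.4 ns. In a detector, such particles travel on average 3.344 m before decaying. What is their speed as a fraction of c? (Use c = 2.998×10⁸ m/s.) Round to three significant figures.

d = βγcτ ⇒ βγ = d/(cτ) = 3.344 m / (3.71752 m) = 0.89952.
β = (βγ)/√(1+(βγ)²) = 0.89952/√1.809136 = 0.669.

0.669c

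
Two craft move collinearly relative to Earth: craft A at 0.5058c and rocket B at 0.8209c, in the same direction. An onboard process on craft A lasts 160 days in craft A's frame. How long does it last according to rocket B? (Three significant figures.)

The velocity of craft A relative to rocket B is (0.5058 − 0.8209)c / (1 − 0.5058×0.8209) = −0.53883c; relative speed 0.53883c.
γ for this relative speed: γ = 1/√(1 − 0.290338) = 1.1871.
The clock on craft A records proper time, so rocket B measures Δt = γΔτ = 1.1871 × 160 = 190 days.

190 days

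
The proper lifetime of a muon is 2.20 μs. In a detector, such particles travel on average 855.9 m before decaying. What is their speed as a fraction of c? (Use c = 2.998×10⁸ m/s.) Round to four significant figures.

Lab distance = (lab lifetime)·v = γτ·βc, so βγ = d/(cτ) = 855.9/(2.998×10⁸ × 2.200×10^-6) = 1.2977.
With βγ = 1.2977: γ² = 1 + (βγ)² = 2.68403, and β = (βγ)/γ = 1.2977/1.6383 = 0.7921.

0.7921c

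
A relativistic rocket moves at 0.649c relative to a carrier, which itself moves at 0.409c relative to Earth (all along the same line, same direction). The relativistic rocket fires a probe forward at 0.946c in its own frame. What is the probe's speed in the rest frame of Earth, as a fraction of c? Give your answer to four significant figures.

0.9951c

First combine the probe and relativistic rocket (S''→S'): u₁ = (0.946 + 0.649)/(1 + 0.946×0.649) = 1.595/1.613954 = 0.98826.
Then combine with the carrier (S'→S): u = (0.98826 + 0.409)/(1 + 0.98826×0.409) = 1.39726/1.40419834 = 0.99506.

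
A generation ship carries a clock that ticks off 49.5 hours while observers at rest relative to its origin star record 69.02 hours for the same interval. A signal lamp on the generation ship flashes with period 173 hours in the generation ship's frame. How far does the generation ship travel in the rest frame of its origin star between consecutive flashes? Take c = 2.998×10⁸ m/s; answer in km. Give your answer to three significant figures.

1.81×10^11 km

The time-dilation ratio gives γ = 69.02/49.5 = 1.39434.
β = √(1 − 1/γ²) = 0.69688. Lab-frame period = γτ = 1.39434×173 hours = 241.22 hours. Distance = βc × γτ = 0.69688 × 2.998×10⁸ m/s × 868392 s = 1.8143×10^14 m = 1.81×10^11 km.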